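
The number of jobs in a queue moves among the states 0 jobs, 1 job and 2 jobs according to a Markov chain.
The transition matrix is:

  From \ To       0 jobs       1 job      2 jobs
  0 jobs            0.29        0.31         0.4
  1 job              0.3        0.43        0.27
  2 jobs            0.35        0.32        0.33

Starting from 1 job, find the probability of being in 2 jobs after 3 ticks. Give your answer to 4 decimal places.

0.3299

Propagate the distribution vector 3 ticks from 1 job.
After 0 ticks: (0.0000, 1.0000, 0.0000)
After 1 tick: (0.3000, 0.4300, 0.2700)
After 2 ticks: (0.3105, 0.3643, 0.3252)
After 3 ticks: (0.3132, 0.3570, 0.3299)
P(in 2 jobs after 3 ticks) = 0.3299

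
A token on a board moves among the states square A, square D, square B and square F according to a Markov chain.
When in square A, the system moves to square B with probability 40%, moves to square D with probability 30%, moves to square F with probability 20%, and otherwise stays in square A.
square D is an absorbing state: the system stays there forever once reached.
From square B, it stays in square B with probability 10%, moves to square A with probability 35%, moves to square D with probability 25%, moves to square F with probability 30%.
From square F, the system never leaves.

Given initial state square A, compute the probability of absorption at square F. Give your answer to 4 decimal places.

Let h(s) be the probability of absorption at square F starting from transient state s. Then h(square F) = 1 and h(square D) = 0. By first-step analysis:
h(square A) = 0.1·h(square A) + 0.3·0 + 0.4·h(square B) + 0.2·1
h(square B) = 0.35·h(square A) + 0.25·0 + 0.1·h(square B) + 0.3·1
Solving: h(square A) = 0.4478, h(square B) = 0.5075.
Starting from square A, the probability is 0.4478.

0.4478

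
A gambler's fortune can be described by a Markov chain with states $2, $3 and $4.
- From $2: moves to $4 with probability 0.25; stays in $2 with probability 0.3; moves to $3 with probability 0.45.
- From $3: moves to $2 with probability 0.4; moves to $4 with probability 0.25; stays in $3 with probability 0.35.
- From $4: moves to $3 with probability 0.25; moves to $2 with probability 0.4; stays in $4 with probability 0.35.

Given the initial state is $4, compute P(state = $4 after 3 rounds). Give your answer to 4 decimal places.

Propagate the distribution vector 3 rounds from $4.
After 0 rounds: (0.0000, 0.0000, 1.0000)
After 1 round: (0.4000, 0.2500, 0.3500)
After 2 rounds: (0.3600, 0.3550, 0.2850)
After 3 rounds: (0.3640, 0.3575, 0.2785)
P(in $4 after 3 rounds) = 0.2785

0.2785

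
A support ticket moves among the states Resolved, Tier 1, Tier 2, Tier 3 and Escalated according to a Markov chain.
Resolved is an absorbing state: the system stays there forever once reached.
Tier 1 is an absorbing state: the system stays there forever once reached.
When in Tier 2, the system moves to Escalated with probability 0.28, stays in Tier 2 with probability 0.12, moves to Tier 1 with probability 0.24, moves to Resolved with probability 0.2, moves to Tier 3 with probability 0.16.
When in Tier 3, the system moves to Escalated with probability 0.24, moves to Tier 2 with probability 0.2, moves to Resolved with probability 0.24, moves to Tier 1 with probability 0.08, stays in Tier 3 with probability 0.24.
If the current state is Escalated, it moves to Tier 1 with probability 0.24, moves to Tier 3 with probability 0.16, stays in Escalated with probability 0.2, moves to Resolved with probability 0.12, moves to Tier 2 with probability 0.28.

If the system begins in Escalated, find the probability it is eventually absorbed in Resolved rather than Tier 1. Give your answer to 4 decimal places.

0.4287

Let h(s) be the probability of absorption at Resolved starting from transient state s. Then h(Resolved) = 1 and h(Tier 1) = 0. By first-step analysis:
h(Tier 2) = 0.2·1 + 0.24·0 + 0.12·h(Tier 2) + 0.16·h(Tier 3) + 0.28·h(Escalated)
h(Tier 3) = 0.24·1 + 0.08·0 + 0.2·h(Tier 2) + 0.24·h(Tier 3) + 0.24·h(Escalated)
h(Escalated) = 0.12·1 + 0.24·0 + 0.28·h(Tier 2) + 0.16·h(Tier 3) + 0.2·h(Escalated)
Solving: h(Tier 2) = 0.4681, h(Tier 3) = 0.5744, h(Escalated) = 0.4287.
Starting from Escalated, the probability is 0.4287.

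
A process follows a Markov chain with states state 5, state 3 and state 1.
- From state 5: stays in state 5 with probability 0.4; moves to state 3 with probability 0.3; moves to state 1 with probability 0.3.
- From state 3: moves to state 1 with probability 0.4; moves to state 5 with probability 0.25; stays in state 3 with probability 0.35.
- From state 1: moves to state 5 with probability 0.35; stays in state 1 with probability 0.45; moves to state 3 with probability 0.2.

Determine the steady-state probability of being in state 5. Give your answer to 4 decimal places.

0.3394

Let the stationary distribution be π with π = πP and π_1 + π_2 + π_3 = 1.
π_1 = 0.4·π_1 + 0.25·π_2 + 0.35·π_3
π_2 = 0.3·π_1 + 0.35·π_2 + 0.2·π_3
Solving with the normalization constraint gives π = (0.3394, 0.2752, 0.3853).
So the stationary probability of state 5 is 0.3394.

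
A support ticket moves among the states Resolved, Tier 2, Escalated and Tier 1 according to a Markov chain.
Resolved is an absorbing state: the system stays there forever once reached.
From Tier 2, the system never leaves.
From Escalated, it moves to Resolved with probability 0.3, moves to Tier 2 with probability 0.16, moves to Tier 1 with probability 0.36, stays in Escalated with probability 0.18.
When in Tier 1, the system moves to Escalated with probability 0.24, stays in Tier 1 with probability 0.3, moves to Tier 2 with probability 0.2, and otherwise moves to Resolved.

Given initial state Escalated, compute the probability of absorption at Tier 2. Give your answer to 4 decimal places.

Let h(s) be the probability of absorption at Tier 2 starting from transient state s. Then h(Tier 2) = 1 and h(Resolved) = 0. By first-step analysis:
h(Escalated) = 0.3·0 + 0.16·1 + 0.18·h(Escalated) + 0.36·h(Tier 1)
h(Tier 1) = 0.26·0 + 0.2·1 + 0.24·h(Escalated) + 0.3·h(Tier 1)
Solving: h(Escalated) = 0.3774, h(Tier 1) = 0.4151.
Starting from Escalated, the probability is 0.3774.

0.3774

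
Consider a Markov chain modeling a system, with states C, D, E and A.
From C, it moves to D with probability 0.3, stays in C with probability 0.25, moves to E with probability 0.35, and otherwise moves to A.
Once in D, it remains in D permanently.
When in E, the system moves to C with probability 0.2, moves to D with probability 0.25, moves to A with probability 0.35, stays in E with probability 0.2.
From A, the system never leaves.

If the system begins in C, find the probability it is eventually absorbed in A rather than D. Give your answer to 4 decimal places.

0.3821

Let h(s) be the probability of absorption at A starting from transient state s. Then h(A) = 1 and h(D) = 0. By first-step analysis:
h(C) = 0.25·h(C) + 0.3·0 + 0.35·h(E) + 0.1·1
h(E) = 0.2·h(C) + 0.25·0 + 0.2·h(E) + 0.35·1
Solving: h(C) = 0.3821, h(E) = 0.5330.
Starting from C, the probability is 0.3821.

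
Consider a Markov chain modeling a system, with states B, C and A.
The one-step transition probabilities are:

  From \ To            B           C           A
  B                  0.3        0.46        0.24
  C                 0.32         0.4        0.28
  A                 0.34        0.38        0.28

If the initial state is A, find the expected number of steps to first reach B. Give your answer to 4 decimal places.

Let t(s) be the expected number of steps to first reach B from state s, with t(B) = 0. Conditioning on the first step:
t(C) = 1 + 0.4·t(C) + 0.28·t(A)
t(A) = 1 + 0.38·t(C) + 0.28·t(A)
Solving: t(C) = 3.0713, t(A) = 3.0098.
Expected steps from A to B: 3.0098.

3.0098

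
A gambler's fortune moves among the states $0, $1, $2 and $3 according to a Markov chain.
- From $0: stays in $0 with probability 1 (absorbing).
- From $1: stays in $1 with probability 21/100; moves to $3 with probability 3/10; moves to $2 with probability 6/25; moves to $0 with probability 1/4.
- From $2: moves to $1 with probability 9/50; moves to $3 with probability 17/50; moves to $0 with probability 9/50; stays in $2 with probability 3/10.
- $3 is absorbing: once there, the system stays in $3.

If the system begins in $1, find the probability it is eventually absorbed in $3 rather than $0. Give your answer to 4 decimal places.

0.5720

Let h(s) be the probability of absorption at $3 starting from transient state s. Then h($3) = 1 and h($0) = 0. By first-step analysis:
h($1) = 0.25·0 + 0.21·h($1) + 0.24·h($2) + 0.3·1
h($2) = 0.18·0 + 0.18·h($1) + 0.3·h($2) + 0.34·1
Solving: h($1) = 0.5720, h($2) = 0.6328.
Starting from $1, the probability is 0.5720.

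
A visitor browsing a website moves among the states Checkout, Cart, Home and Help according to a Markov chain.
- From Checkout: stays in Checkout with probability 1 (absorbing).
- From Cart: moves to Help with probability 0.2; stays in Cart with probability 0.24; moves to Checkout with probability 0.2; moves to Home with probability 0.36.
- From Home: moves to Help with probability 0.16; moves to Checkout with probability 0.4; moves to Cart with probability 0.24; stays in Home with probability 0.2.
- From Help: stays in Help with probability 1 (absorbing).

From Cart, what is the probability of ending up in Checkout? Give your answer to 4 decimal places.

Let h(s) be the probability of absorption at Checkout starting from transient state s. Then h(Checkout) = 1 and h(Help) = 0. By first-step analysis:
h(Cart) = 0.2·1 + 0.24·h(Cart) + 0.36·h(Home) + 0.2·0
h(Home) = 0.4·1 + 0.24·h(Cart) + 0.2·h(Home) + 0.16·0
Solving: h(Cart) = 0.5828, h(Home) = 0.6748.
Starting from Cart, the probability is 0.5828.

0.5828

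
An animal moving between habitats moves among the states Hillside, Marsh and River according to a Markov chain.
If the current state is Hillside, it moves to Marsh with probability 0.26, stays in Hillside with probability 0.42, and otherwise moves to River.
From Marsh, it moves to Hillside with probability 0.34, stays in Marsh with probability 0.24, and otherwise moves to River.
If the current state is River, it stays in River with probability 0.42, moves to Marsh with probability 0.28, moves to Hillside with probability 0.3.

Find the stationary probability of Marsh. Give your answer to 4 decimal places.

0.2624

Let the stationary distribution be π with π = πP and π_1 + π_2 + π_3 = 1.
π_1 = 0.42·π_1 + 0.34·π_2 + 0.3·π_3
π_2 = 0.26·π_1 + 0.24·π_2 + 0.28·π_3
Solving with the normalization constraint gives π = (0.3528, 0.2624, 0.3847).
So the stationary probability of Marsh is 0.2624.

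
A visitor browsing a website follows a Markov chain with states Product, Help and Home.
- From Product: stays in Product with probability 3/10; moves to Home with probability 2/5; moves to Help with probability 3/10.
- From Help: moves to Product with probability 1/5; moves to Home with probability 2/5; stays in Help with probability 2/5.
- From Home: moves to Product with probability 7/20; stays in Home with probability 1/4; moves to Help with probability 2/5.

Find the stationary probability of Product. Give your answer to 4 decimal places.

Let the stationary distribution be π with π = πP and π_1 + π_2 + π_3 = 1.
π_1 = 0.3·π_1 + 0.2·π_2 + 0.35·π_3
π_2 = 0.3·π_1 + 0.4·π_2 + 0.4·π_3
Solving with the normalization constraint gives π = (0.2802, 0.3720, 0.3478).
So the stationary probability of Product is 0.2802.

0.2802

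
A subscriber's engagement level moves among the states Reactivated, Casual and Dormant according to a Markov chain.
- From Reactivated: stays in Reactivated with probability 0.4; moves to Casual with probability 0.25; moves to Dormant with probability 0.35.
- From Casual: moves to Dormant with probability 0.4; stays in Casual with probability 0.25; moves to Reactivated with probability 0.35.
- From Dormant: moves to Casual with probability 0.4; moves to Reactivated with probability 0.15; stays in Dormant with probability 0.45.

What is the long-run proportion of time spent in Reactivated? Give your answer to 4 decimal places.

0.2829

Let the stationary distribution be π with π = πP and π_1 + π_2 + π_3 = 1.
π_1 = 0.4·π_1 + 0.35·π_2 + 0.15·π_3
π_2 = 0.25·π_1 + 0.25·π_2 + 0.4·π_3
Solving with the normalization constraint gives π = (0.2829, 0.3109, 0.4062).
So the stationary probability of Reactivated is 0.2829.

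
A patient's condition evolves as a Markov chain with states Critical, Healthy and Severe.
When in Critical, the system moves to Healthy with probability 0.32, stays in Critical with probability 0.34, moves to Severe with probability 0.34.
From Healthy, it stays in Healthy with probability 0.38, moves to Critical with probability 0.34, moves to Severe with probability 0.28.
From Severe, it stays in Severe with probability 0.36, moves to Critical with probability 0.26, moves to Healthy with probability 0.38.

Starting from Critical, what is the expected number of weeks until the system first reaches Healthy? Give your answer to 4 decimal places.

Let t(s) be the expected number of weeks to first reach Healthy from state s, with t(Healthy) = 0. Conditioning on the first week:
t(Critical) = 1 + 0.34·t(Critical) + 0.34·t(Severe)
t(Severe) = 1 + 0.26·t(Critical) + 0.36·t(Severe)
Solving: t(Critical) = 2.9341, t(Severe) = 2.7545.
Expected weeks from Critical to Healthy: 2.9341.

2.9341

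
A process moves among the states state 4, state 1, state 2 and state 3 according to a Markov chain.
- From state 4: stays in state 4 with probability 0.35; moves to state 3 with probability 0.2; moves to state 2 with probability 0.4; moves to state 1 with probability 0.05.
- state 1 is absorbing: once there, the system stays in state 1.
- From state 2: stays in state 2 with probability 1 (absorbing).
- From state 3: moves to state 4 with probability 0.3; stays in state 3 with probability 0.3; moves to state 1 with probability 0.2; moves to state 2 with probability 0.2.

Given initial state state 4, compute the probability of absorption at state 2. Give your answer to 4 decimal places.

Let h(s) be the probability of absorption at state 2 starting from transient state s. Then h(state 2) = 1 and h(state 1) = 0. By first-step analysis:
h(state 4) = 0.35·h(state 4) + 0.05·0 + 0.4·1 + 0.2·h(state 3)
h(state 3) = 0.3·h(state 4) + 0.2·0 + 0.2·1 + 0.3·h(state 3)
Solving: h(state 4) = 0.8101, h(state 3) = 0.6329.
Starting from state 4, the probability is 0.8101.

0.8101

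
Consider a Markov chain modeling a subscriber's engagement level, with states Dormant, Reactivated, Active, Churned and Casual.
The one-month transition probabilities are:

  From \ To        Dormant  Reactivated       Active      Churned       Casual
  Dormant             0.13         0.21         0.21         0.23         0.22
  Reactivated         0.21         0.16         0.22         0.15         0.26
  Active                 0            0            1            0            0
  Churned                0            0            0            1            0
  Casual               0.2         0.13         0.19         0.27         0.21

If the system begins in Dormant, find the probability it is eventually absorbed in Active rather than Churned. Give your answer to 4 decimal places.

Let h(s) be the probability of absorption at Active starting from transient state s. Then h(Active) = 1 and h(Churned) = 0. By first-step analysis:
h(Dormant) = 0.13·h(Dormant) + 0.21·h(Reactivated) + 0.21·1 + 0.23·0 + 0.22·h(Casual)
h(Reactivated) = 0.21·h(Dormant) + 0.16·h(Reactivated) + 0.22·1 + 0.15·0 + 0.26·h(Casual)
h(Casual) = 0.2·h(Dormant) + 0.13·h(Reactivated) + 0.19·1 + 0.27·0 + 0.21·h(Casual)
Solving: h(Dormant) = 0.4803, h(Reactivated) = 0.5206, h(Casual) = 0.4478.
Starting from Dormant, the probability is 0.4803.

0.4803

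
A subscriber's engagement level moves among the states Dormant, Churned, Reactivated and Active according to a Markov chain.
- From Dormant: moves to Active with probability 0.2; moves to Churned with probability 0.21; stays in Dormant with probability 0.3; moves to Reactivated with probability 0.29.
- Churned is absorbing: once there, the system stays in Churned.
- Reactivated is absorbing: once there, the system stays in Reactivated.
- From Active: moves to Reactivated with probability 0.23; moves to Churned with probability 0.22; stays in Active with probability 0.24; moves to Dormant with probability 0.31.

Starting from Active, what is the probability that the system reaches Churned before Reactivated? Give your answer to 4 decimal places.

Let h(s) be the probability of absorption at Churned starting from transient state s. Then h(Churned) = 1 and h(Reactivated) = 0. By first-step analysis:
h(Dormant) = 0.3·h(Dormant) + 0.21·1 + 0.29·0 + 0.2·h(Active)
h(Active) = 0.31·h(Dormant) + 0.22·1 + 0.23·0 + 0.24·h(Active)
Solving: h(Dormant) = 0.4332, h(Active) = 0.4662.
Starting from Active, the probability is 0.4662.

0.4662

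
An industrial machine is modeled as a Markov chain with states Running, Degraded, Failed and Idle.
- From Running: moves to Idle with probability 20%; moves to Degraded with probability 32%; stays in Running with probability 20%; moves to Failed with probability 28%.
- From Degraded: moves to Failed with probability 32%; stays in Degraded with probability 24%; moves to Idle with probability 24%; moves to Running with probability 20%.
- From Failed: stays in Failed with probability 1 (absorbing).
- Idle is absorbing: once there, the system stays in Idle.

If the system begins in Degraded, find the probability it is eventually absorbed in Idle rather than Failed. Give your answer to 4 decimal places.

0.4265

Let h(s) be the probability of absorption at Idle starting from transient state s. Then h(Idle) = 1 and h(Failed) = 0. By first-step analysis:
h(Running) = 0.2·h(Running) + 0.32·h(Degraded) + 0.28·0 + 0.2·1
h(Degraded) = 0.2·h(Running) + 0.24·h(Degraded) + 0.32·0 + 0.24·1
Solving: h(Running) = 0.4206, h(Degraded) = 0.4265.
Starting from Degraded, the probability is 0.4265.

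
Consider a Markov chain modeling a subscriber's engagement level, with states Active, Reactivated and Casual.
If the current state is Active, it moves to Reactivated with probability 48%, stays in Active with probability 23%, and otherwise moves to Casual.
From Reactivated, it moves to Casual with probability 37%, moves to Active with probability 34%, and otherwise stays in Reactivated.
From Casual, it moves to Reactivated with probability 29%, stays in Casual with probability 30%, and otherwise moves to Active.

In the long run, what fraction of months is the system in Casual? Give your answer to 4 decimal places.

0.3214

Let the stationary distribution be π with π = πP and π_1 + π_2 + π_3 = 1.
π_1 = 0.23·π_1 + 0.34·π_2 + 0.41·π_3
π_2 = 0.48·π_1 + 0.29·π_2 + 0.29·π_3
Solving with the normalization constraint gives π = (0.3266, 0.3520, 0.3214).
So the stationary probability of Casual is 0.3214.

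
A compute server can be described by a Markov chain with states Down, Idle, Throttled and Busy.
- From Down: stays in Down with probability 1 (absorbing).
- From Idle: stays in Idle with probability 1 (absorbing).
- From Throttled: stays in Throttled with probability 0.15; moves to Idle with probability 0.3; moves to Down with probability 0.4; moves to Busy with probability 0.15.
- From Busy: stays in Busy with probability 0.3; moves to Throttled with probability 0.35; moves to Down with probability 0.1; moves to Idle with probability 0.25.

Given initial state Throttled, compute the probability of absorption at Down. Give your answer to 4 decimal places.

Let h(s) be the probability of absorption at Down starting from transient state s. Then h(Down) = 1 and h(Idle) = 0. By first-step analysis:
h(Throttled) = 0.4·1 + 0.3·0 + 0.15·h(Throttled) + 0.15·h(Busy)
h(Busy) = 0.1·1 + 0.25·0 + 0.35·h(Throttled) + 0.3·h(Busy)
Solving: h(Throttled) = 0.5438, h(Busy) = 0.4147.
Starting from Throttled, the probability is 0.5438.

0.5438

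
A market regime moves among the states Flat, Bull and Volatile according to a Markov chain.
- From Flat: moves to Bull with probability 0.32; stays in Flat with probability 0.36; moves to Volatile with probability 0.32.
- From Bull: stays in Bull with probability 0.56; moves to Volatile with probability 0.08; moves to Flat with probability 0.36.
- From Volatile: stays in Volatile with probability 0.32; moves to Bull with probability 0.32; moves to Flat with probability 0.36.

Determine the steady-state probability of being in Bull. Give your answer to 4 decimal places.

Let the stationary distribution be π with π = πP and π_1 + π_2 + π_3 = 1.
π_1 = 0.36·π_1 + 0.36·π_2 + 0.36·π_3
π_2 = 0.32·π_1 + 0.56·π_2 + 0.32·π_3
Solving with the normalization constraint gives π = (0.3600, 0.4211, 0.2189).
So the stationary probability of Bull is 0.4211.

0.4211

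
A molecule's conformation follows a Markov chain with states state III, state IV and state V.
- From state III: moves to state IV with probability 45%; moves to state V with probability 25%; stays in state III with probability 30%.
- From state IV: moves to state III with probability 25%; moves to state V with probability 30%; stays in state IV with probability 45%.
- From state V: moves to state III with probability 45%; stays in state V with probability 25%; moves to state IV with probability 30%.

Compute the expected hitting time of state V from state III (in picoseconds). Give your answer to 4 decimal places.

3.6697

Let t(s) be the expected number of picoseconds to first reach state V from state s, with t(state V) = 0. Conditioning on the first picosecond:
t(state III) = 1 + 0.3·t(state III) + 0.45·t(state IV)
t(state IV) = 1 + 0.25·t(state III) + 0.45·t(state IV)
Solving: t(state III) = 3.6697, t(state IV) = 3.4862.
Expected picoseconds from state III to state V: 3.6697.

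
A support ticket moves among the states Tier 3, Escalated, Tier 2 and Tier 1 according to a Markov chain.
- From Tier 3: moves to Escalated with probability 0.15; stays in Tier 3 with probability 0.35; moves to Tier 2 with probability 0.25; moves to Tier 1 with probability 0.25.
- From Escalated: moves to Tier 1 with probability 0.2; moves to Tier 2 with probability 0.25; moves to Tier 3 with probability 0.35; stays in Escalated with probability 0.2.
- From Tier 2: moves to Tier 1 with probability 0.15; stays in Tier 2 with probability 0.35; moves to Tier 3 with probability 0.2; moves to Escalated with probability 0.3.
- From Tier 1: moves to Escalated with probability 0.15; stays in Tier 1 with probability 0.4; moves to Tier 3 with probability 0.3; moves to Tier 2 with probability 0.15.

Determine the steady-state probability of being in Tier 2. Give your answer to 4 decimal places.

Let the stationary distribution be π with π = πP and π_1 + π_2 + π_3 + π_4 = 1.
π_1 = 0.35·π_1 + 0.35·π_2 + 0.2·π_3 + 0.3·π_4
π_2 = 0.15·π_1 + 0.2·π_2 + 0.3·π_3 + 0.15·π_4
π_3 = 0.25·π_1 + 0.25·π_2 + 0.35·π_3 + 0.15·π_4
Solving with the normalization constraint gives π = (0.2999, 0.1973, 0.2497, 0.2531).
So the stationary probability of Tier 2 is 0.2497.

0.2497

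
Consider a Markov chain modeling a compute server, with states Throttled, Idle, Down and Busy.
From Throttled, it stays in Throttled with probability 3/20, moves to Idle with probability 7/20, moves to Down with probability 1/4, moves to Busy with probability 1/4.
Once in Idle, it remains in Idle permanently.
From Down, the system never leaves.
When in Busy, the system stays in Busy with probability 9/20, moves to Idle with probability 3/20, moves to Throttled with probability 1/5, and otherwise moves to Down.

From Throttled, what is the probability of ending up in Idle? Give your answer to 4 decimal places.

Let h(s) be the probability of absorption at Idle starting from transient state s. Then h(Idle) = 1 and h(Down) = 0. By first-step analysis:
h(Throttled) = 0.15·h(Throttled) + 0.35·1 + 0.25·0 + 0.25·h(Busy)
h(Busy) = 0.2·h(Throttled) + 0.15·1 + 0.2·0 + 0.45·h(Busy)
Solving: h(Throttled) = 0.5509, h(Busy) = 0.4731.
Starting from Throttled, the probability is 0.5509.

0.5509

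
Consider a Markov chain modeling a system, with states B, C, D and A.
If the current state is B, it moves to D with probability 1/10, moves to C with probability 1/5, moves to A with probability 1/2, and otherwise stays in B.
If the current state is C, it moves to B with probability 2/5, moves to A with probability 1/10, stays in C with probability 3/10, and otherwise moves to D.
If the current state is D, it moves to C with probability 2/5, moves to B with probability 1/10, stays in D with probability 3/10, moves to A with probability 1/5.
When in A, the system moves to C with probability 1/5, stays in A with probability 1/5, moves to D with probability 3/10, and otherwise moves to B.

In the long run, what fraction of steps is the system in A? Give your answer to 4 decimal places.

Let the stationary distribution be π with π = πP and π_1 + π_2 + π_3 + π_4 = 1.
π_1 = 0.2·π_1 + 0.4·π_2 + 0.1·π_3 + 0.3·π_4
π_2 = 0.2·π_1 + 0.3·π_2 + 0.4·π_3 + 0.2·π_4
π_3 = 0.1·π_1 + 0.2·π_2 + 0.3·π_3 + 0.3·π_4
Solving with the normalization constraint gives π = (0.2571, 0.2714, 0.2214, 0.2500).
So the stationary probability of A is 0.2500.

0.2500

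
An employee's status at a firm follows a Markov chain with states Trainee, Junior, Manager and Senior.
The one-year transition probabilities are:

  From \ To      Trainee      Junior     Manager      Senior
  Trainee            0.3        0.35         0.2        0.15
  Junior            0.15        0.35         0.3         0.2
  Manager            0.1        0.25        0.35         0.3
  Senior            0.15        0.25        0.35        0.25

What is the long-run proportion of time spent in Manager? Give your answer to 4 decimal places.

Let the stationary distribution be π with π = πP and π_1 + π_2 + π_3 + π_4 = 1.
π_1 = 0.3·π_1 + 0.15·π_2 + 0.1·π_3 + 0.15·π_4
π_2 = 0.35·π_1 + 0.35·π_2 + 0.25·π_3 + 0.25·π_4
π_3 = 0.2·π_1 + 0.3·π_2 + 0.35·π_3 + 0.35·π_4
Solving with the normalization constraint gives π = (0.1581, 0.2953, 0.3115, 0.2350).
So the stationary probability of Manager is 0.3115.

0.3115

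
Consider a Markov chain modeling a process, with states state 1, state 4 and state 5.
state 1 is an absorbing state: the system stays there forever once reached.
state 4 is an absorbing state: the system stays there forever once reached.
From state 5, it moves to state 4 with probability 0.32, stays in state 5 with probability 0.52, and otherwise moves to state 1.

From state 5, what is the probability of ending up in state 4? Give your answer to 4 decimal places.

0.6667

Let h(s) be the probability of absorption at state 4 starting from transient state s. Then h(state 4) = 1 and h(state 1) = 0. By first-step analysis:
h(state 5) = 0.16·0 + 0.32·1 + 0.52·h(state 5)
Solving: h(state 5) = 0.6667.
Starting from state 5, the probability is 0.6667.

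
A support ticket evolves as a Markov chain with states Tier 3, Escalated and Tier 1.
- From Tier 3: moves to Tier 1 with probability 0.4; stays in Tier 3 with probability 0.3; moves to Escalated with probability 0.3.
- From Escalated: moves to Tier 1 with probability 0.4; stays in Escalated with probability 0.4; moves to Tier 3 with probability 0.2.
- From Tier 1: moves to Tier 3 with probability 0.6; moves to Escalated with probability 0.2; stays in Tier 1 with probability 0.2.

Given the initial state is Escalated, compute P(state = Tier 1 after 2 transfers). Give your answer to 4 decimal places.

0.3200

Sum over the intermediate state after 1 transfer:
P = P(Escalated→Tier 3)·P(Tier 3→Tier 1) + P(Escalated→Escalated)·P(Escalated→Tier 1) + P(Escalated→Tier 1)·P(Tier 1→Tier 1)
  = 0.2×0.4 + 0.4×0.4 + 0.4×0.2
  = 0.0800 + 0.1600 + 0.0800 = 0.3200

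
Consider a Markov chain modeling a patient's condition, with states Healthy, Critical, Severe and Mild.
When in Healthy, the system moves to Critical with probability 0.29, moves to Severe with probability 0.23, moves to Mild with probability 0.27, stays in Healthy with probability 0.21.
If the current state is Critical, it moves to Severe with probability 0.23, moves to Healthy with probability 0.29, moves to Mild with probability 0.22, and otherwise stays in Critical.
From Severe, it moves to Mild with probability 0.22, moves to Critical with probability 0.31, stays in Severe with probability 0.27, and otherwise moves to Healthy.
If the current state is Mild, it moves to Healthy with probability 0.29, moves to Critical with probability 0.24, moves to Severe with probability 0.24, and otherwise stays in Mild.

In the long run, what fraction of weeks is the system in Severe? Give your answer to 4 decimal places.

Let the stationary distribution be π with π = πP and π_1 + π_2 + π_3 + π_4 = 1.
π_1 = 0.21·π_1 + 0.29·π_2 + 0.2·π_3 + 0.29·π_4
π_2 = 0.29·π_1 + 0.26·π_2 + 0.31·π_3 + 0.24·π_4
π_3 = 0.23·π_1 + 0.23·π_2 + 0.27·π_3 + 0.24·π_4
Solving with the normalization constraint gives π = (0.2483, 0.2749, 0.2420, 0.2348).
So the stationary probability of Severe is 0.2420.

0.2420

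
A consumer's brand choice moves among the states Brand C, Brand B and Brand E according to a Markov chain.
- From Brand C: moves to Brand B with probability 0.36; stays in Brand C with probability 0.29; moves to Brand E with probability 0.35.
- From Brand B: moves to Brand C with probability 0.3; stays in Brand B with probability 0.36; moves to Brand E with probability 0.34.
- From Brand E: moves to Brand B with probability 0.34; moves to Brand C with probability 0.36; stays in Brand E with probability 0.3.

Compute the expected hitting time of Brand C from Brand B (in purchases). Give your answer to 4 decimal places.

3.1288

Let t(s) be the expected number of purchases to first reach Brand C from state s, with t(Brand C) = 0. Conditioning on the first purchase:
t(Brand B) = 1 + 0.36·t(Brand B) + 0.34·t(Brand E)
t(Brand E) = 1 + 0.34·t(Brand B) + 0.3·t(Brand E)
Solving: t(Brand B) = 3.1288, t(Brand E) = 2.9483.
Expected purchases from Brand B to Brand C: 3.1288.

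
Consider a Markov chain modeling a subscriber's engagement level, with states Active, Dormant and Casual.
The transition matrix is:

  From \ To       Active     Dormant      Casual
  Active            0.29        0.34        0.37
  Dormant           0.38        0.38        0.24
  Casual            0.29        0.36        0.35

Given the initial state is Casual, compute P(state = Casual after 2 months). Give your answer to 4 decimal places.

0.3162

Sum over the intermediate state after 1 month:
P = P(Casual→Active)·P(Active→Casual) + P(Casual→Dormant)·P(Dormant→Casual) + P(Casual→Casual)·P(Casual→Casual)
  = 0.29×0.37 + 0.36×0.24 + 0.35×0.35
  = 0.1073 + 0.0864 + 0.1225 = 0.3162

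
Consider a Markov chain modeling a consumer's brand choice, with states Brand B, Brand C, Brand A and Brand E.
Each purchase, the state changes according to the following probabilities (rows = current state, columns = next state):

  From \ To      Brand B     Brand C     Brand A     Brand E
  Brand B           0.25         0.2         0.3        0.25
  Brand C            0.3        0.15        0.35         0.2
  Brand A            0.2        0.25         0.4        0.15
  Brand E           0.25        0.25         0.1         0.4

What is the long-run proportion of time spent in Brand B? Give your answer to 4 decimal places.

Let the stationary distribution be π with π = πP and π_1 + π_2 + π_3 + π_4 = 1.
π_1 = 0.25·π_1 + 0.3·π_2 + 0.2·π_3 + 0.25·π_4
π_2 = 0.2·π_1 + 0.15·π_2 + 0.25·π_3 + 0.25·π_4
π_3 = 0.3·π_1 + 0.35·π_2 + 0.4·π_3 + 0.1·π_4
Solving with the normalization constraint gives π = (0.2463, 0.2161, 0.2904, 0.2472).
So the stationary probability of Brand B is 0.2463.

0.2463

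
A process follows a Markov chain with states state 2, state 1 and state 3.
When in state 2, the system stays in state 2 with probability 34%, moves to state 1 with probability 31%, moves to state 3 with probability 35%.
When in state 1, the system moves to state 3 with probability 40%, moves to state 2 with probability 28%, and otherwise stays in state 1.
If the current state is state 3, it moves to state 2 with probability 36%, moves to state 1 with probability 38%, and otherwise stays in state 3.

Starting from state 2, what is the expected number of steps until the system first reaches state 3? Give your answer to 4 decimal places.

2.7348

Let t(s) be the expected number of steps to first reach state 3 from state s, with t(state 3) = 0. Conditioning on the first step:
t(state 2) = 1 + 0.34·t(state 2) + 0.31·t(state 1)
t(state 1) = 1 + 0.28·t(state 2) + 0.32·t(state 1)
Solving: t(state 2) = 2.7348, t(state 1) = 2.5967.
Expected steps from state 2 to state 3: 2.7348.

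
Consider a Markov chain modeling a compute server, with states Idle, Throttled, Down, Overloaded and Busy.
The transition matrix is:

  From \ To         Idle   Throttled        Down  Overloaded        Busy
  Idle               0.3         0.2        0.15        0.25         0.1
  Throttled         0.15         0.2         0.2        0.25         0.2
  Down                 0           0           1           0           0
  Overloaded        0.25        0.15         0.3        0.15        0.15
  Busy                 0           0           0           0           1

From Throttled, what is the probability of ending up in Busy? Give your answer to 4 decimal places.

Let h(s) be the probability of absorption at Busy starting from transient state s. Then h(Busy) = 1 and h(Down) = 0. By first-step analysis:
h(Idle) = 0.3·h(Idle) + 0.2·h(Throttled) + 0.15·0 + 0.25·h(Overloaded) + 0.1·1
h(Throttled) = 0.15·h(Idle) + 0.2·h(Throttled) + 0.2·0 + 0.25·h(Overloaded) + 0.2·1
h(Overloaded) = 0.25·h(Idle) + 0.15·h(Throttled) + 0.3·0 + 0.15·h(Overloaded) + 0.15·1
Solving: h(Idle) = 0.4022, h(Throttled) = 0.4419, h(Overloaded) = 0.3728.
Starting from Throttled, the probability is 0.4419.

0.4419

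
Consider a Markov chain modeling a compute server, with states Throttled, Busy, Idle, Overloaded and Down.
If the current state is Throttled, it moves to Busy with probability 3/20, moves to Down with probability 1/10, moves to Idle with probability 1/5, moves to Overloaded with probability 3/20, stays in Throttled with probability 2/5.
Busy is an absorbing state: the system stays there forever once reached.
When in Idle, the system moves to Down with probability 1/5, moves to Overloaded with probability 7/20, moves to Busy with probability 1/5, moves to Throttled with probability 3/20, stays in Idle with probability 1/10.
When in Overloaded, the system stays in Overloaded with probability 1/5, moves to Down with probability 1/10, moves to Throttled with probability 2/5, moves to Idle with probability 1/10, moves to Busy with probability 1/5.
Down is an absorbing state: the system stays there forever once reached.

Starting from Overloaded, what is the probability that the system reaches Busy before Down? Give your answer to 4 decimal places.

Let h(s) be the probability of absorption at Busy starting from transient state s. Then h(Busy) = 1 and h(Down) = 0. By first-step analysis:
h(Throttled) = 0.4·h(Throttled) + 0.15·1 + 0.2·h(Idle) + 0.15·h(Overloaded) + 0.1·0
h(Idle) = 0.15·h(Throttled) + 0.2·1 + 0.1·h(Idle) + 0.35·h(Overloaded) + 0.2·0
h(Overloaded) = 0.4·h(Throttled) + 0.2·1 + 0.1·h(Idle) + 0.2·h(Overloaded) + 0.1·0
Solving: h(Throttled) = 0.5904, h(Idle) = 0.5599, h(Overloaded) = 0.6152.
Starting from Overloaded, the probability is 0.6152.

0.6152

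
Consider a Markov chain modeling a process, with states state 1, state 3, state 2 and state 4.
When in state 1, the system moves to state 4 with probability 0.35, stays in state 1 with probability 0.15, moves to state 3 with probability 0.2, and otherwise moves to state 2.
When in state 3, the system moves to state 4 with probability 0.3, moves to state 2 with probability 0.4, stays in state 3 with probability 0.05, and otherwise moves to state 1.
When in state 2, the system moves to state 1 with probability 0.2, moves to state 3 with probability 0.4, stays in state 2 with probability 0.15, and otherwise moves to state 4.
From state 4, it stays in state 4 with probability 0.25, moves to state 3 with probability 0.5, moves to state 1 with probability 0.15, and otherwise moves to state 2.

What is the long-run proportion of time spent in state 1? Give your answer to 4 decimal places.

0.1907

Let the stationary distribution be π with π = πP and π_1 + π_2 + π_3 + π_4 = 1.
π_1 = 0.15·π_1 + 0.25·π_2 + 0.2·π_3 + 0.15·π_4
π_2 = 0.2·π_1 + 0.05·π_2 + 0.4·π_3 + 0.5·π_4
π_3 = 0.3·π_1 + 0.4·π_2 + 0.15·π_3 + 0.1·π_4
Solving with the normalization constraint gives π = (0.1907, 0.2890, 0.2367, 0.2835).
So the stationary probability of state 1 is 0.1907.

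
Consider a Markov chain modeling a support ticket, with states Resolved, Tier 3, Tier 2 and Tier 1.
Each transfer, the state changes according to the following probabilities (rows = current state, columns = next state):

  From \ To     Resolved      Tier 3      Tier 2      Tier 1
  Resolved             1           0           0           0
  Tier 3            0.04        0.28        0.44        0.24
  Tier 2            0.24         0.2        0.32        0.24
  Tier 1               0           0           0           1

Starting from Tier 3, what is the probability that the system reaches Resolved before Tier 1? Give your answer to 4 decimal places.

Let h(s) be the probability of absorption at Resolved starting from transient state s. Then h(Resolved) = 1 and h(Tier 1) = 0. By first-step analysis:
h(Tier 3) = 0.04·1 + 0.28·h(Tier 3) + 0.44·h(Tier 2) + 0.24·0
h(Tier 2) = 0.24·1 + 0.2·h(Tier 3) + 0.32·h(Tier 2) + 0.24·0
Solving: h(Tier 3) = 0.3307, h(Tier 2) = 0.4502.
Starting from Tier 3, the probability is 0.3307.

0.3307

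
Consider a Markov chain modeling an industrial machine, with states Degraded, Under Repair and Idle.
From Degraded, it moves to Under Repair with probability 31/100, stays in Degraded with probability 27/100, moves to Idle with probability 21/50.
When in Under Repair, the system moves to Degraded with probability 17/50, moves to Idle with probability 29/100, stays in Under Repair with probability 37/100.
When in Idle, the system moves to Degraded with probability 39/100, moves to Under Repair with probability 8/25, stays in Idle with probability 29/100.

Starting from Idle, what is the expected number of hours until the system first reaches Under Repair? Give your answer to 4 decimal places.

Let t(s) be the expected number of hours to first reach Under Repair from state s, with t(Under Repair) = 0. Conditioning on the first hour:
t(Degraded) = 1 + 0.27·t(Degraded) + 0.42·t(Idle)
t(Idle) = 1 + 0.39·t(Degraded) + 0.29·t(Idle)
Solving: t(Degraded) = 3.1876, t(Idle) = 3.1594.
Expected hours from Idle to Under Repair: 3.1594.

3.1594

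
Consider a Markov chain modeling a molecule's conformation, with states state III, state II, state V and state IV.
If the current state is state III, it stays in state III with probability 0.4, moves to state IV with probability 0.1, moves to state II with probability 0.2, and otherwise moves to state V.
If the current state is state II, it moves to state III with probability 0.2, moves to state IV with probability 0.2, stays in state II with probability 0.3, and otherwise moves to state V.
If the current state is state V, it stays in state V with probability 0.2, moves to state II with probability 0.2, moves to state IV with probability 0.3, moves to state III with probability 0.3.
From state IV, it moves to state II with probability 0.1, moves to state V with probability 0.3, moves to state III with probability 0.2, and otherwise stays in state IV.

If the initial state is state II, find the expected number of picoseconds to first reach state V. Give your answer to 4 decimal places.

Let t(s) be the expected number of picoseconds to first reach state V from state s, with t(state V) = 0. Conditioning on the first picosecond:
t(state III) = 1 + 0.4·t(state III) + 0.2·t(state II) + 0.1·t(state IV)
t(state II) = 1 + 0.2·t(state III) + 0.3·t(state II) + 0.2·t(state IV)
t(state IV) = 1 + 0.2·t(state III) + 0.1·t(state II) + 0.4·t(state IV)
Solving: t(state III) = 3.3333, t(state II) = 3.3333, t(state IV) = 3.3333.
Expected picoseconds from state II to state V: 3.3333.

3.3333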